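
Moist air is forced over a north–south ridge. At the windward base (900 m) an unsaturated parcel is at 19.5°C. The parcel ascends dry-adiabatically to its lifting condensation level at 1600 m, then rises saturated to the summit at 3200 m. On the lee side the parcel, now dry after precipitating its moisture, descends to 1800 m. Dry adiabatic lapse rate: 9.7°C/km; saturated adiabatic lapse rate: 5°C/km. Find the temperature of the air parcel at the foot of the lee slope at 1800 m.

900 → 1600 m (dry, 9.7°C/km): ΔT = -9.7 × 0.7 = -6.79°C → T = 12.71°C
1600 → 3200 m (saturated, 5°C/km): ΔT = -5 × 1.6 = -8°C → T = 4.71°C
3200 → 1800 m (dry descent, 9.7°C/km): ΔT = +9.7 × 1.4 = +13.58°C → T = 18.29°C

18.29°C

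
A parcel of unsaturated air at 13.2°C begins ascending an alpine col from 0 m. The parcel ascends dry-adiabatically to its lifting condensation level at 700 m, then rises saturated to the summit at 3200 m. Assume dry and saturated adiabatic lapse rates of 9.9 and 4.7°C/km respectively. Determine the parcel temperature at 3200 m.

0 → 700 m (dry, 9.9°C/km): ΔT = -9.9 × 0.7 = -6.93°C → T = 6.27°C
700 → 3200 m (saturated, 4.7°C/km): ΔT = -4.7 × 2.5 = -11.75°C → T = -5.48°C

-5.48°C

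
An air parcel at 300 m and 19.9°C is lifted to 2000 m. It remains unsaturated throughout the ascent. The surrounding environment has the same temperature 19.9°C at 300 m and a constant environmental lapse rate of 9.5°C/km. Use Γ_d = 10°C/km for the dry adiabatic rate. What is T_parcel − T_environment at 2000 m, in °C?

-0.85°C (parcel cooler than environment)

Parcel:
  300 → 2000 m (dry, 10°C/km): ΔT = -10 × 1.7 = -17°C → T = 2.9°C
Environment:
  300 → 2000 m (environment, 9.5°C/km): ΔT = -9.5 × 1.7 = -16.15°C → T = 3.75°C
T_parcel − T_env = 2.9 − 3.75 = -0.85°C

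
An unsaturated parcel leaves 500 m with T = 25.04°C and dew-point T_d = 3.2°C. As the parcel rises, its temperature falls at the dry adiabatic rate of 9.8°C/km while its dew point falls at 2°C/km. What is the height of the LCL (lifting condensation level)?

T and T_d converge at 9.8 − 2 = 7.8°C per km
Height above start = (25.04 − 3.2) / 7.8 = 2.8 km
LCL altitude = 500 m + 2800 m = 3300 m

3300 m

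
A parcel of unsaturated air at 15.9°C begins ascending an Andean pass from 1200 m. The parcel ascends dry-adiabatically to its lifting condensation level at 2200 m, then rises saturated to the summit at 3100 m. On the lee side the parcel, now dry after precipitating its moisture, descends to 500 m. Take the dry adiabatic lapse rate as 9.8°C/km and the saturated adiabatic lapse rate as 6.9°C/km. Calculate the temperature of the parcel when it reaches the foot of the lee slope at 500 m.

25.37°C

From 1200 m to 2200 m (dry): cools by 9.8 × 1 = 9.8°C, giving 6.1°C.
From 2200 m to 3100 m (saturated): cools by 6.9 × 0.9 = 6.21°C, giving -0.11°C.
From 3100 m to 500 m (dry descent): warms by 9.8 × 2.6 = 25.48°C, giving 25.37°C.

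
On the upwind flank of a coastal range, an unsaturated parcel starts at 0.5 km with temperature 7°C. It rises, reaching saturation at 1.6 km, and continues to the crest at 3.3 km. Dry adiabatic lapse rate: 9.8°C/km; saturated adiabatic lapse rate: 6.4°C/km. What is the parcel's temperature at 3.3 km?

Dry to 1600 m: -9.8 × 1.1 km = -10.78°C, so T = -3.78°C.
Saturated to 3300 m: -6.4 × 1.7 km = -10.88°C, so T = -14.66°C.

-14.66°C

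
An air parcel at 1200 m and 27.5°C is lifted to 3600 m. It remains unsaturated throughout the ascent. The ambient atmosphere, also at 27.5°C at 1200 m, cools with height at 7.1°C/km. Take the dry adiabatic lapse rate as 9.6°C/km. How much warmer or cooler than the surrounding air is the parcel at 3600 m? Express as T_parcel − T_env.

Parcel:
  Dry to 3600 m: -9.6 × 2.4 km = -23.04°C, so T = 4.46°C.
Environment:
  Environment to 3600 m: -7.1 × 2.4 km = -17.04°C, so T = 10.46°C.
T_parcel − T_env = 4.46 − 10.46 = -6°C

-6°C (parcel cooler than environment)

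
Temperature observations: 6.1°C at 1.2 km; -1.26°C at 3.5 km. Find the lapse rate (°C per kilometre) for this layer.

3.2°C/km

Γ = −ΔT/Δz = (6.1 − (-1.26)) / (3500 − 1200) m
  = 7.36°C / 2.3 km = 3.2°C/km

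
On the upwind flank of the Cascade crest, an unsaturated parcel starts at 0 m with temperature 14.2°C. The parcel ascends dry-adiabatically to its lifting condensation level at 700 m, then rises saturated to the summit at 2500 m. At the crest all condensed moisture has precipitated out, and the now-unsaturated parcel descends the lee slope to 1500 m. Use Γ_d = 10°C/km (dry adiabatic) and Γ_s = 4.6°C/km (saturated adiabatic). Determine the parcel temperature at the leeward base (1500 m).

Dry to 700 m: -10 × 0.7 km = -7°C, so T = 7.2°C.
Saturated to 2500 m: -4.6 × 1.8 km = -8.28°C, so T = -1.08°C.
Dry descent to 1500 m: +10 × 1 km = +10°C, so T = 8.92°C.

8.92°C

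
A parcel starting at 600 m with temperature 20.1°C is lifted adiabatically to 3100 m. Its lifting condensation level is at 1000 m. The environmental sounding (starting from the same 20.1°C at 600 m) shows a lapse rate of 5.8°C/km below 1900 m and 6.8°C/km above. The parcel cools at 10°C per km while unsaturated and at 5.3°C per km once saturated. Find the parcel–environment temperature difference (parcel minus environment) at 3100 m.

Parcel:
  From 600 m to 1000 m (dry): cools by 10 × 0.4 = 4°C, giving 16.1°C.
  From 1000 m to 3100 m (saturated): cools by 5.3 × 2.1 = 11.13°C, giving 4.97°C.
Environment:
  From 600 m to 1900 m (environment, lower layer): cools by 5.8 × 1.3 = 7.54°C, giving 12.56°C.
  From 1900 m to 3100 m (environment, upper layer): cools by 6.8 × 1.2 = 8.16°C, giving 4.4°C.
T_parcel − T_env = 4.97 − 4.4 = +0.57°C

+0.57°C (parcel warmer than environment)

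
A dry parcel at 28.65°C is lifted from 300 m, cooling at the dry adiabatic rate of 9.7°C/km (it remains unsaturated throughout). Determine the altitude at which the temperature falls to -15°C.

Height above start = (28.65 − (-15)) / 9.7 = 4.5 km
Altitude = 300 m + 4500 m = 4800 m

4800 m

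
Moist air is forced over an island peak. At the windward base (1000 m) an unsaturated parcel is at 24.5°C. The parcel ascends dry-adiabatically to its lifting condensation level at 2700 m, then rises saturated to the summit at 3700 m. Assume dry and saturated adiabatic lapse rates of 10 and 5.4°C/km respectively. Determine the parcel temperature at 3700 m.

Dry to 2700 m: -10 × 1.7 km = -17°C, so T = 7.5°C.
Saturated to 3700 m: -5.4 × 1 km = -5.4°C, so T = 2.1°C.

2.1°C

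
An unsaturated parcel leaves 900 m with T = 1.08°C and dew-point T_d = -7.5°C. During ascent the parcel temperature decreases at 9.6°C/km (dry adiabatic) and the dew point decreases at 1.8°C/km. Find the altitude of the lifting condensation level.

T and T_d converge at 9.6 − 1.8 = 7.8°C per km
Height above start = (1.08 − (-7.5)) / 7.8 = 1.1 km
LCL altitude = 900 m + 1100 m = 2000 m

2000 m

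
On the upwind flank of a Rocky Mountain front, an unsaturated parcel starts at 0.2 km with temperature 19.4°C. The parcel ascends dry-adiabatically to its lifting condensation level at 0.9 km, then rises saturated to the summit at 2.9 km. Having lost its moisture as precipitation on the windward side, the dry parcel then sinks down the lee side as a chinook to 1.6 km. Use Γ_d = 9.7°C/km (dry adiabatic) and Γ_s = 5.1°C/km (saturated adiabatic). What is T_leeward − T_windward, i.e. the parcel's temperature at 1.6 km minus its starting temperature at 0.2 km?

200–900 m, dry: Δz = 0.7 km ⇒ ΔT = -6.79°C; T = 12.61°C
900–2900 m, saturated: Δz = 2 km ⇒ ΔT = -10.2°C; T = 2.41°C
2900–1600 m, dry descent: Δz = 1.3 km ⇒ ΔT = +12.61°C; T = 15.02°C
Net change vs windward start: 15.02 − 19.4 = -4.38°C

-4.38°C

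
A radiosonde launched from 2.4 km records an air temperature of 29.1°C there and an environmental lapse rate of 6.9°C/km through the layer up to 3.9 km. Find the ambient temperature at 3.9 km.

From 2400 m to 3900 m (environmental): cools by 6.9 × 1.5 = 10.35°C, giving 18.75°C.

18.75°C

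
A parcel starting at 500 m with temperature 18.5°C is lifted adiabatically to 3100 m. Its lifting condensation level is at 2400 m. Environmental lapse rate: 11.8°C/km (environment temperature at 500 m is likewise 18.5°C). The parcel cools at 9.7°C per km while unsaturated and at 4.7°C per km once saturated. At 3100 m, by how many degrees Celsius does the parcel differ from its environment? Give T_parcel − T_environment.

Parcel:
  From 500 m to 2400 m (dry): cools by 9.7 × 1.9 = 18.43°C, giving 0.07°C.
  From 2400 m to 3100 m (saturated): cools by 4.7 × 0.7 = 3.29°C, giving -3.22°C.
Environment:
  From 500 m to 3100 m (environment): cools by 11.8 × 2.6 = 30.68°C, giving -12.18°C.
T_parcel − T_env = -3.22 − (-12.18) = +8.96°C

+8.96°C (parcel warmer than environment)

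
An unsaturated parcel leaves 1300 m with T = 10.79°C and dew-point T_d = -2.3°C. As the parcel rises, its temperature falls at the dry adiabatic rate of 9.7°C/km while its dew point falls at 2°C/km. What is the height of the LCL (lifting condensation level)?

3000 m

T and T_d converge at 9.7 − 2 = 7.7°C per km
Height above start = (10.79 − (-2.3)) / 7.7 = 1.7 km
LCL altitude = 1300 m + 1700 m = 3000 m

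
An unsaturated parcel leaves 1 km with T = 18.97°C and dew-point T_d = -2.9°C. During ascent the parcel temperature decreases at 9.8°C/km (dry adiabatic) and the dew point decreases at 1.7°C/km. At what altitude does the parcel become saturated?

3.7 km

T and T_d converge at 9.8 − 1.7 = 8.1°C per km
Height above start = (18.97 − (-2.9)) / 8.1 = 2.7 km
LCL altitude = 1000 m + 2700 m = 3700 m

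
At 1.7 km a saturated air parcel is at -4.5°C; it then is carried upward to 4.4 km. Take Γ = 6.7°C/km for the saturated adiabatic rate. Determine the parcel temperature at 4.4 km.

1700–4400 m, saturated adiabatic: Δz = 2.7 km ⇒ ΔT = -18.09°C; T = -22.59°C

-22.59°C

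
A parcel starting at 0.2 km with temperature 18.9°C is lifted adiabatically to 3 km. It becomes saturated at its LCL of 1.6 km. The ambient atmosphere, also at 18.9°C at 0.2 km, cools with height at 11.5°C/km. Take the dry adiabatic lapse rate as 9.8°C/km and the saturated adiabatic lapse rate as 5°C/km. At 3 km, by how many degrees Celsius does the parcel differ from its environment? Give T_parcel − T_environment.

Parcel:
  From 200 m to 1600 m (dry): cools by 9.8 × 1.4 = 13.72°C, giving 5.18°C.
  From 1600 m to 3000 m (saturated): cools by 5 × 1.4 = 7°C, giving -1.82°C.
Environment:
  From 200 m to 3000 m (environment): cools by 11.5 × 2.8 = 32.2°C, giving -13.3°C.
T_parcel − T_env = -1.82 − (-13.3) = +11.48°C

+11.48°C (parcel warmer than environment)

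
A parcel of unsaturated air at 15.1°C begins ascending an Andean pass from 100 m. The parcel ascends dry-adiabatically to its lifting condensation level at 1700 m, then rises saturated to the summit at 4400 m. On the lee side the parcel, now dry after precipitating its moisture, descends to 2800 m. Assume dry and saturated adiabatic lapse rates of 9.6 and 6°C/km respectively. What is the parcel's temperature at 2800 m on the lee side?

-1.1°C

Dry to 1700 m: -9.6 × 1.6 km = -15.36°C, so T = -0.26°C.
Saturated to 4400 m: -6 × 2.7 km = -16.2°C, so T = -16.46°C.
Dry descent to 2800 m: +9.6 × 1.6 km = +15.36°C, so T = -1.1°C.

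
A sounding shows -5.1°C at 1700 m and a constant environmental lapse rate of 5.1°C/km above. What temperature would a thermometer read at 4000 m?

-16.83°C

Environmental to 4000 m: -5.1 × 2.3 km = -11.73°C, so T = -16.83°C.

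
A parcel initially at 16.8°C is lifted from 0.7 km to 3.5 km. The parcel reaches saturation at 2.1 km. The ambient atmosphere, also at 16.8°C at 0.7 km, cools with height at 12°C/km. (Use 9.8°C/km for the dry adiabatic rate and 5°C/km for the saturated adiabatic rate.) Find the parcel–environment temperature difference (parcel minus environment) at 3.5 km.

Parcel:
  From 700 m to 2100 m (dry): cools by 9.8 × 1.4 = 13.72°C, giving 3.08°C.
  From 2100 m to 3500 m (saturated): cools by 5 × 1.4 = 7°C, giving -3.92°C.
Environment:
  From 700 m to 3500 m (environment): cools by 12 × 2.8 = 33.6°C, giving -16.8°C.
T_parcel − T_env = -3.92 − (-16.8) = +12.88°C

+12.88°C (parcel warmer than environment)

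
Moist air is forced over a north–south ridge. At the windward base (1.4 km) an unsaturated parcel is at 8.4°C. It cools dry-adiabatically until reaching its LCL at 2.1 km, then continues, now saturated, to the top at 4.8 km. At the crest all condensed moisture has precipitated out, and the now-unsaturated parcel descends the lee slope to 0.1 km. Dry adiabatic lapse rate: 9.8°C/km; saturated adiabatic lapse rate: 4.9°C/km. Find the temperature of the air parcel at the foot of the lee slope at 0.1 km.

From 1400 m to 2100 m (dry): cools by 9.8 × 0.7 = 6.86°C, giving 1.54°C.
From 2100 m to 4800 m (saturated): cools by 4.9 × 2.7 = 13.23°C, giving -11.69°C.
From 4800 m to 100 m (dry descent): warms by 9.8 × 4.7 = 46.06°C, giving 34.37°C.

34.37°C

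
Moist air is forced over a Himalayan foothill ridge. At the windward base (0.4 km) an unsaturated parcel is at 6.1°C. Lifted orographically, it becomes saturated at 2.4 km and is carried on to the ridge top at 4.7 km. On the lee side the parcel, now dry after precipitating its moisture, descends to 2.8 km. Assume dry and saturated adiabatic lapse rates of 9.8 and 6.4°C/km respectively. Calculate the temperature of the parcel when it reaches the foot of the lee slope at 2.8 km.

-9.6°C

Dry to 2400 m: -9.8 × 2 km = -19.6°C, so T = -13.5°C.
Saturated to 4700 m: -6.4 × 2.3 km = -14.72°C, so T = -28.22°C.
Dry descent to 2800 m: +9.8 × 1.9 km = +18.62°C, so T = -9.6°C.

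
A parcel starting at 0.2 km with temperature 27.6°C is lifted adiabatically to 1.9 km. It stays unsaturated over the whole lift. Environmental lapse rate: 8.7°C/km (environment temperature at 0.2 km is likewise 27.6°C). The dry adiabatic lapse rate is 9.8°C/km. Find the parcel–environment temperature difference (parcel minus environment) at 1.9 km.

Parcel:
  200–1900 m, dry: Δz = 1.7 km ⇒ ΔT = -16.66°C; T = 10.94°C
Environment:
  200–1900 m, environment: Δz = 1.7 km ⇒ ΔT = -14.79°C; T = 12.81°C
T_parcel − T_env = 10.94 − 12.81 = -1.87°C

-1.87°C (parcel cooler than environment)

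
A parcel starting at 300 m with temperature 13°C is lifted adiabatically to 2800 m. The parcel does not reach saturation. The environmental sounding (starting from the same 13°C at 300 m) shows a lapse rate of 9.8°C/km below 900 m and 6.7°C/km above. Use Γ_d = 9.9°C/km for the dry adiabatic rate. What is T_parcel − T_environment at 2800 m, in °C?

-6.14°C (parcel cooler than environment)

Parcel:
  From 300 m to 2800 m (dry): cools by 9.9 × 2.5 = 24.75°C, giving -11.75°C.
Environment:
  From 300 m to 900 m (environment, lower layer): cools by 9.8 × 0.6 = 5.88°C, giving 7.12°C.
  From 900 m to 2800 m (environment, upper layer): cools by 6.7 × 1.9 = 12.73°C, giving -5.61°C.
T_parcel − T_env = -11.75 − (-5.61) = -6.14°C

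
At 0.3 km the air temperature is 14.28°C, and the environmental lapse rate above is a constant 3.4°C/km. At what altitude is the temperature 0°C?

Height above start = (14.28 − 0) / 3.4 = 4.2 km
Altitude = 300 m + 4200 m = 4500 m

4.5 km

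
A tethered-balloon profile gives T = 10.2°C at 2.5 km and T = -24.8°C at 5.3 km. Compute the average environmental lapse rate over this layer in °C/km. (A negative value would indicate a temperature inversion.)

12.5°C/km

Γ = −ΔT/Δz = (10.2 − (-24.8)) / (5300 − 2500) m
  = 35°C / 2.8 km = 12.5°C/km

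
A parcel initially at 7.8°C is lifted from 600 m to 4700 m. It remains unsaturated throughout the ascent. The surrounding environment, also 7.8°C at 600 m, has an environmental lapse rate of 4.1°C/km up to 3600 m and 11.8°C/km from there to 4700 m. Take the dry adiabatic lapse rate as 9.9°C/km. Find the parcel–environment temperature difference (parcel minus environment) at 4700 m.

-15.31°C (parcel cooler than environment)

Parcel:
  From 600 m to 4700 m (dry): cools by 9.9 × 4.1 = 40.59°C, giving -32.79°C.
Environment:
  From 600 m to 3600 m (environment, lower layer): cools by 4.1 × 3 = 12.3°C, giving -4.5°C.
  From 3600 m to 4700 m (environment, upper layer): cools by 11.8 × 1.1 = 12.98°C, giving -17.48°C.
T_parcel − T_env = -32.79 − (-17.48) = -15.31°C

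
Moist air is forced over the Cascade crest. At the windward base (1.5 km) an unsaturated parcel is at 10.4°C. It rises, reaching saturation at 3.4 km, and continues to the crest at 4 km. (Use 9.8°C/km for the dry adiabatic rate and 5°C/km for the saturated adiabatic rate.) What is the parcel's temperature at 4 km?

-11.22°C

From 1500 m to 3400 m (dry): cools by 9.8 × 1.9 = 18.62°C, giving -8.22°C.
From 3400 m to 4000 m (saturated): cools by 5 × 0.6 = 3°C, giving -11.22°C.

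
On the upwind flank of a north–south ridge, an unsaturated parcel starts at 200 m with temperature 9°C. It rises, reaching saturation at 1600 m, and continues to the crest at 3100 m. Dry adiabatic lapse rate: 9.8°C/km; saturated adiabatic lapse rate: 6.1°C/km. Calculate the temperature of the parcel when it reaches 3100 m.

-13.87°C

From 200 m to 1600 m (dry): cools by 9.8 × 1.4 = 13.72°C, giving -4.72°C.
From 1600 m to 3100 m (saturated): cools by 6.1 × 1.5 = 9.15°C, giving -13.87°C.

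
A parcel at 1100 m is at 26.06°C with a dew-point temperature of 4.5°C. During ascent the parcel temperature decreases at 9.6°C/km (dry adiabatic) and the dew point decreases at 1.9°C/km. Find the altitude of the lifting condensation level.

3900 m

T and T_d converge at 9.6 − 1.9 = 7.7°C per km
Height above start = (26.06 − 4.5) / 7.7 = 2.8 km
LCL altitude = 1100 m + 2800 m = 3900 m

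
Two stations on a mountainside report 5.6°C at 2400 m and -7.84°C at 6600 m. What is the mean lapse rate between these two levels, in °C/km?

3.2°C/km

Γ = −ΔT/Δz = (5.6 − (-7.84)) / (6600 − 2400) m
  = 13.44°C / 4.2 km = 3.2°C/km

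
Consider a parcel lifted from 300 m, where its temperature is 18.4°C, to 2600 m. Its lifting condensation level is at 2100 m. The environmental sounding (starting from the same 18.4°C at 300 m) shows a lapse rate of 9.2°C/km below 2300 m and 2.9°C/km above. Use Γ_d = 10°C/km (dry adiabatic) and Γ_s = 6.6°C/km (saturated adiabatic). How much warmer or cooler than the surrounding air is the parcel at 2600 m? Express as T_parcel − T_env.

Parcel:
  300–2100 m, dry: Δz = 1.8 km ⇒ ΔT = -18°C; T = 0.4°C
  2100–2600 m, saturated: Δz = 0.5 km ⇒ ΔT = -3.3°C; T = -2.9°C
Environment:
  300–2300 m, environment, lower layer: Δz = 2 km ⇒ ΔT = -18.4°C; T = 0°C
  2300–2600 m, environment, upper layer: Δz = 0.3 km ⇒ ΔT = -0.87°C; T = -0.87°C
T_parcel − T_env = -2.9 − (-0.87) = -2.03°C

-2.03°C (parcel cooler than environment)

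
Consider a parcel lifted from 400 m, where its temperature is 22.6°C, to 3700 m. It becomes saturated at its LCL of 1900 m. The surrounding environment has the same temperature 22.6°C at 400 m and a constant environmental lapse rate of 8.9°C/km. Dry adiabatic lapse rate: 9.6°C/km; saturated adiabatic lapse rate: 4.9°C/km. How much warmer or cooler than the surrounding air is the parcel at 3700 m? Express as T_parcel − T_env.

Parcel:
  400–1900 m, dry: Δz = 1.5 km ⇒ ΔT = -14.4°C; T = 8.2°C
  1900–3700 m, saturated: Δz = 1.8 km ⇒ ΔT = -8.82°C; T = -0.62°C
Environment:
  400–3700 m, environment: Δz = 3.3 km ⇒ ΔT = -29.37°C; T = -6.77°C
T_parcel − T_env = -0.62 − (-6.77) = +6.15°C

+6.15°C (parcel warmer than environment)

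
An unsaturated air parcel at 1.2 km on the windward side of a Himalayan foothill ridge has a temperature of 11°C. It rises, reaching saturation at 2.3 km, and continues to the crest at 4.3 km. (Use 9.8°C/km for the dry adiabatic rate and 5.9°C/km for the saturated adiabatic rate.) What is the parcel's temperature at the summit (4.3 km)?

Dry to 2300 m: -9.8 × 1.1 km = -10.78°C, so T = 0.22°C.
Saturated to 4300 m: -5.9 × 2 km = -11.8°C, so T = -11.58°C.

-11.58°C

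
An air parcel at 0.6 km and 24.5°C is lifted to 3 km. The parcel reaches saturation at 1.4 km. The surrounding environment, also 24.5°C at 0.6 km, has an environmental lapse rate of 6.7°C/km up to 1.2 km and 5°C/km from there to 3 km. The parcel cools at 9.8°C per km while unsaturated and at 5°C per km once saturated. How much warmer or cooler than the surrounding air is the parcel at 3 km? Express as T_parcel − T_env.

-2.82°C (parcel cooler than environment)

Parcel:
  600–1400 m, dry: Δz = 0.8 km ⇒ ΔT = -7.84°C; T = 16.66°C
  1400–3000 m, saturated: Δz = 1.6 km ⇒ ΔT = -8°C; T = 8.66°C
Environment:
  600–1200 m, environment, lower layer: Δz = 0.6 km ⇒ ΔT = -4.02°C; T = 20.48°C
  1200–3000 m, environment, upper layer: Δz = 1.8 km ⇒ ΔT = -9°C; T = 11.48°C
T_parcel − T_env = 8.66 − 11.48 = -2.82°C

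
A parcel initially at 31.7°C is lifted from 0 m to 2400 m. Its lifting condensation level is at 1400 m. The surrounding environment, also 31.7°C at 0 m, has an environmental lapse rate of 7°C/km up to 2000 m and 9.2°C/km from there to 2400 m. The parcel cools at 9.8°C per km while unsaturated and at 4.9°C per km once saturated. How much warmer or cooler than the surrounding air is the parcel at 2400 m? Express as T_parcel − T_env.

Parcel:
  From 0 m to 1400 m (dry): cools by 9.8 × 1.4 = 13.72°C, giving 17.98°C.
  From 1400 m to 2400 m (saturated): cools by 4.9 × 1 = 4.9°C, giving 13.08°C.
Environment:
  From 0 m to 2000 m (environment, lower layer): cools by 7 × 2 = 14°C, giving 17.7°C.
  From 2000 m to 2400 m (environment, upper layer): cools by 9.2 × 0.4 = 3.68°C, giving 14.02°C.
T_parcel − T_env = 13.08 − 14.02 = -0.94°C

-0.94°C (parcel cooler than environment)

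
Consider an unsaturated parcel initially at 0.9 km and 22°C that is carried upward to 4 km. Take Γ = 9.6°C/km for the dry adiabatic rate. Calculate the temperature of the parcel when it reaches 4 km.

900–4000 m, dry adiabatic: Δz = 3.1 km ⇒ ΔT = -29.76°C; T = -7.76°C

-7.76°C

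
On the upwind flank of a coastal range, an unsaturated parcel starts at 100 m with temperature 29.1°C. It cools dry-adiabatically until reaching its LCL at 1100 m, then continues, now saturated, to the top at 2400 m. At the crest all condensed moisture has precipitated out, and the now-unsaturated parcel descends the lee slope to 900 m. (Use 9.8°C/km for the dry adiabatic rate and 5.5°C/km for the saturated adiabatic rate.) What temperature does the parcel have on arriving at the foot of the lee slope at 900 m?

From 100 m to 1100 m (dry): cools by 9.8 × 1 = 9.8°C, giving 19.3°C.
From 1100 m to 2400 m (saturated): cools by 5.5 × 1.3 = 7.15°C, giving 12.15°C.
From 2400 m to 900 m (dry descent): warms by 9.8 × 1.5 = 14.7°C, giving 26.85°C.

26.85°C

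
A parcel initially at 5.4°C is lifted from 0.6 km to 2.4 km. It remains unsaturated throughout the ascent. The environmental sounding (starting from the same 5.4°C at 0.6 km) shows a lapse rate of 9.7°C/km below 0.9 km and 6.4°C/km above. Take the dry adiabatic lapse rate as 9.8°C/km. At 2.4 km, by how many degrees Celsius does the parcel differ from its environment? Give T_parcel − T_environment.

-5.13°C (parcel cooler than environment)

Parcel:
  600 → 2400 m (dry, 9.8°C/km): ΔT = -9.8 × 1.8 = -17.64°C → T = -12.24°C
Environment:
  600 → 900 m (environment, lower layer, 9.7°C/km): ΔT = -9.7 × 0.3 = -2.91°C → T = 2.49°C
  900 → 2400 m (environment, upper layer, 6.4°C/km): ΔT = -6.4 × 1.5 = -9.6°C → T = -7.11°C
T_parcel − T_env = -12.24 − (-7.11) = -5.13°C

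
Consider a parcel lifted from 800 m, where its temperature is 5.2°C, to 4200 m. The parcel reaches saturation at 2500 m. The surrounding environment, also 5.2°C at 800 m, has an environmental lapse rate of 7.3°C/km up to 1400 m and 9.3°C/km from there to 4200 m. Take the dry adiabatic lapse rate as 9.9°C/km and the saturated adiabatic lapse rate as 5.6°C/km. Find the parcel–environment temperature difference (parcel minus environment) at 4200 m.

+4.07°C (parcel warmer than environment)

Parcel:
  From 800 m to 2500 m (dry): cools by 9.9 × 1.7 = 16.83°C, giving -11.63°C.
  From 2500 m to 4200 m (saturated): cools by 5.6 × 1.7 = 9.52°C, giving -21.15°C.
Environment:
  From 800 m to 1400 m (environment, lower layer): cools by 7.3 × 0.6 = 4.38°C, giving 0.82°C.
  From 1400 m to 4200 m (environment, upper layer): cools by 9.3 × 2.8 = 26.04°C, giving -25.22°C.
T_parcel − T_env = -21.15 − (-25.22) = +4.07°C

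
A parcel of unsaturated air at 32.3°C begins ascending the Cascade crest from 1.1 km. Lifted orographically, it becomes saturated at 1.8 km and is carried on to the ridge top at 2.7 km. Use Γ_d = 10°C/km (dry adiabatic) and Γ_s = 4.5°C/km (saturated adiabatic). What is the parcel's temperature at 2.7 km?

Dry to 1800 m: -10 × 0.7 km = -7°C, so T = 25.3°C.
Saturated to 2700 m: -4.5 × 0.9 km = -4.05°C, so T = 21.25°C.

21.25°C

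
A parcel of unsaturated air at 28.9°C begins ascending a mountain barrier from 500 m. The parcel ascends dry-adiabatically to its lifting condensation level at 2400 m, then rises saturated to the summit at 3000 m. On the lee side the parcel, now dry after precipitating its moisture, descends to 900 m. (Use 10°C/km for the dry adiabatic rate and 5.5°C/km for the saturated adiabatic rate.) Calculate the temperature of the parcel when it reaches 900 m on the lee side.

27.6°C

Dry to 2400 m: -10 × 1.9 km = -19°C, so T = 9.9°C.
Saturated to 3000 m: -5.5 × 0.6 km = -3.3°C, so T = 6.6°C.
Dry descent to 900 m: +10 × 2.1 km = +21°C, so T = 27.6°C.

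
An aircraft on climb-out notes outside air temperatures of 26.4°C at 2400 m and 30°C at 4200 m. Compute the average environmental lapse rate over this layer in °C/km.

-2°C/km

Γ = −ΔT/Δz = (26.4 − 30) / (4200 − 2400) m
  = -3.6°C / 1.8 km = -2°C/km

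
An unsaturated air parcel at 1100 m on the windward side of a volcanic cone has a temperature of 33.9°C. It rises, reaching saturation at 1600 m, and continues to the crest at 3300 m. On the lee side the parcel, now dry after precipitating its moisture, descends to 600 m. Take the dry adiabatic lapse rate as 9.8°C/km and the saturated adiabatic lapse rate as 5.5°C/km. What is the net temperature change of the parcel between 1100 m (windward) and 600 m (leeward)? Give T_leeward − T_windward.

+12.21°C

1100 → 1600 m (dry, 9.8°C/km): ΔT = -9.8 × 0.5 = -4.9°C → T = 29°C
1600 → 3300 m (saturated, 5.5°C/km): ΔT = -5.5 × 1.7 = -9.35°C → T = 19.65°C
3300 → 600 m (dry descent, 9.8°C/km): ΔT = +9.8 × 2.7 = +26.46°C → T = 46.11°C
Net change vs windward start: 46.11 − 33.9 = +12.21°C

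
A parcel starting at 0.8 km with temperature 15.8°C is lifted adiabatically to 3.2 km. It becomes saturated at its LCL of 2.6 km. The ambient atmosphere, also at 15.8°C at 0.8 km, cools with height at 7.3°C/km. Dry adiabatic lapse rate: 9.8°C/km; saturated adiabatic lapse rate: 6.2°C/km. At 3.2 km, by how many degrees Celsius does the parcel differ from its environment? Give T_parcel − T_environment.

-3.84°C (parcel cooler than environment)

Parcel:
  Dry to 2600 m: -9.8 × 1.8 km = -17.64°C, so T = -1.84°C.
  Saturated to 3200 m: -6.2 × 0.6 km = -3.72°C, so T = -5.56°C.
Environment:
  Environment to 3200 m: -7.3 × 2.4 km = -17.52°C, so T = -1.72°C.
T_parcel − T_env = -5.56 − (-1.72) = -3.84°C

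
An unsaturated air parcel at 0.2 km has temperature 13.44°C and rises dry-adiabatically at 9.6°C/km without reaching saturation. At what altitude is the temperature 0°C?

Height above start = (13.44 − 0) / 9.6 = 1.4 km
Altitude = 200 m + 1400 m = 1600 m

1.6 km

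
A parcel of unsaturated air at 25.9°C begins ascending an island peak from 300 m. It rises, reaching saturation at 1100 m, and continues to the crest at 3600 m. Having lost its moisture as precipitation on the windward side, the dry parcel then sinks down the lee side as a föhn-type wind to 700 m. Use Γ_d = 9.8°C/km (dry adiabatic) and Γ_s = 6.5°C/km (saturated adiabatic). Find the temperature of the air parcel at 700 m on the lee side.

30.23°C

300 → 1100 m (dry, 9.8°C/km): ΔT = -9.8 × 0.8 = -7.84°C → T = 18.06°C
1100 → 3600 m (saturated, 6.5°C/km): ΔT = -6.5 × 2.5 = -16.25°C → T = 1.81°C
3600 → 700 m (dry descent, 9.8°C/km): ΔT = +9.8 × 2.9 = +28.42°C → T = 30.23°C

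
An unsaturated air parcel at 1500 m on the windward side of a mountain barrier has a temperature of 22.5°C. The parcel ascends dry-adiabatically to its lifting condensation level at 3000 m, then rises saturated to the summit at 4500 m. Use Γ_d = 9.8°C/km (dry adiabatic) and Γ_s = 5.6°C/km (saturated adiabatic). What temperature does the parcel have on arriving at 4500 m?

Dry to 3000 m: -9.8 × 1.5 km = -14.7°C, so T = 7.8°C.
Saturated to 4500 m: -5.6 × 1.5 km = -8.4°C, so T = -0.6°C.

-0.6°C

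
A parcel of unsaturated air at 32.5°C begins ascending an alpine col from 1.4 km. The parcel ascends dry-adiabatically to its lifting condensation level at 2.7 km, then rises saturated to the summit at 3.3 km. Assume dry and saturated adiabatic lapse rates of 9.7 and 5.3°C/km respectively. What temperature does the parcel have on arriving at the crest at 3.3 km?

1400 → 2700 m (dry, 9.7°C/km): ΔT = -9.7 × 1.3 = -12.61°C → T = 19.89°C
2700 → 3300 m (saturated, 5.3°C/km): ΔT = -5.3 × 0.6 = -3.18°C → T = 16.71°C

16.71°C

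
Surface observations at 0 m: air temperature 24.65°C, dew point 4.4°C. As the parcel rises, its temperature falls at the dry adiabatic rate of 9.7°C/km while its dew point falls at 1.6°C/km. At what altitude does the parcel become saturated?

T and T_d converge at 9.7 − 1.6 = 8.1°C per km
Height above start = (24.65 − 4.4) / 8.1 = 2.5 km
LCL altitude = 0 m + 2500 m = 2500 m

2500 m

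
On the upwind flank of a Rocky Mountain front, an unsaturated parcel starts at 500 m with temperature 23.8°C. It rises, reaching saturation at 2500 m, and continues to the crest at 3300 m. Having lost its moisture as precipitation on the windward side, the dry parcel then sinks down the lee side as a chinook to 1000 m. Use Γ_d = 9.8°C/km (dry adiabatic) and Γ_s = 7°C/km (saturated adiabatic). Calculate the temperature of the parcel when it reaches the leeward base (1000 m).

21.14°C

500 → 2500 m (dry, 9.8°C/km): ΔT = -9.8 × 2 = -19.6°C → T = 4.2°C
2500 → 3300 m (saturated, 7°C/km): ΔT = -7 × 0.8 = -5.6°C → T = -1.4°C
3300 → 1000 m (dry descent, 9.8°C/km): ΔT = +9.8 × 2.3 = +22.54°C → T = 21.14°C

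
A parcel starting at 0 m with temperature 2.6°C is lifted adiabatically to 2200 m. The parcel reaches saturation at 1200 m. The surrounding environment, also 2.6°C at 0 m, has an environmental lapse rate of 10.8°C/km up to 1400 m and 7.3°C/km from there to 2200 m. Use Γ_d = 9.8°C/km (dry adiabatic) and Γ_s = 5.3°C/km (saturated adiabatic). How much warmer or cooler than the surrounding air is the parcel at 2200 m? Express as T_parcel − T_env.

Parcel:
  0–1200 m, dry: Δz = 1.2 km ⇒ ΔT = -11.76°C; T = -9.16°C
  1200–2200 m, saturated: Δz = 1 km ⇒ ΔT = -5.3°C; T = -14.46°C
Environment:
  0–1400 m, environment, lower layer: Δz = 1.4 km ⇒ ΔT = -15.12°C; T = -12.52°C
  1400–2200 m, environment, upper layer: Δz = 0.8 km ⇒ ΔT = -5.84°C; T = -18.36°C
T_parcel − T_env = -14.46 − (-18.36) = +3.9°C

+3.9°C (parcel warmer than environment)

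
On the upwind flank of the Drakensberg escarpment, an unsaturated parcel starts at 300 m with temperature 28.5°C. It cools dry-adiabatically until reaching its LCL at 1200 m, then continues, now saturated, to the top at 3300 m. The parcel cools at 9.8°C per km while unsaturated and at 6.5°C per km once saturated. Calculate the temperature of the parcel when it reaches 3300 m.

6.03°C

300 → 1200 m (dry, 9.8°C/km): ΔT = -9.8 × 0.9 = -8.82°C → T = 19.68°C
1200 → 3300 m (saturated, 6.5°C/km): ΔT = -6.5 × 2.1 = -13.65°C → T = 6.03°C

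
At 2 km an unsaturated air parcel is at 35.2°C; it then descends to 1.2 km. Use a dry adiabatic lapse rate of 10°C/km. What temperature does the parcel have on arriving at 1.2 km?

From 2000 m to 1200 m (dry adiabatic): warms by 10 × 0.8 = 8°C, giving 43.2°C.

43.2°C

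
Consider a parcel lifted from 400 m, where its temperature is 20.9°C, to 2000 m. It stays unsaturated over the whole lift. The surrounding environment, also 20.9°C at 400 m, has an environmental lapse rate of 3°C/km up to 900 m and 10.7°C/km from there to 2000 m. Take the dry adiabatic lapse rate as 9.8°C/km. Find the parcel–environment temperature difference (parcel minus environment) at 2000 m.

-2.41°C (parcel cooler than environment)

Parcel:
  400 → 2000 m (dry, 9.8°C/km): ΔT = -9.8 × 1.6 = -15.68°C → T = 5.22°C
Environment:
  400 → 900 m (environment, lower layer, 3°C/km): ΔT = -3 × 0.5 = -1.5°C → T = 19.4°C
  900 → 2000 m (environment, upper layer, 10.7°C/km): ΔT = -10.7 × 1.1 = -11.77°C → T = 7.63°C
T_parcel − T_env = 5.22 − 7.63 = -2.41°C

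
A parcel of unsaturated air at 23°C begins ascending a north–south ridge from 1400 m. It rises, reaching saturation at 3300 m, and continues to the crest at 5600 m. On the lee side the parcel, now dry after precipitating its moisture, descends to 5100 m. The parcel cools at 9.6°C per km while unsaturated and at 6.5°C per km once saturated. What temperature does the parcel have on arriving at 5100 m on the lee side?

From 1400 m to 3300 m (dry): cools by 9.6 × 1.9 = 18.24°C, giving 4.76°C.
From 3300 m to 5600 m (saturated): cools by 6.5 × 2.3 = 14.95°C, giving -10.19°C.
From 5600 m to 5100 m (dry descent): warms by 9.6 × 0.5 = 4.8°C, giving -5.39°C.

-5.39°C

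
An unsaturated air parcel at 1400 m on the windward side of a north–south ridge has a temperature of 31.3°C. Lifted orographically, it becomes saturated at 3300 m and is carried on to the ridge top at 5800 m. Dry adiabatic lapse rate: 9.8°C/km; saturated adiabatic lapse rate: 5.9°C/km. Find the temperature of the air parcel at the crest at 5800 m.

1400–3300 m, dry: Δz = 1.9 km ⇒ ΔT = -18.62°C; T = 12.68°C
3300–5800 m, saturated: Δz = 2.5 km ⇒ ΔT = -14.75°C; T = -2.07°C

-2.07°C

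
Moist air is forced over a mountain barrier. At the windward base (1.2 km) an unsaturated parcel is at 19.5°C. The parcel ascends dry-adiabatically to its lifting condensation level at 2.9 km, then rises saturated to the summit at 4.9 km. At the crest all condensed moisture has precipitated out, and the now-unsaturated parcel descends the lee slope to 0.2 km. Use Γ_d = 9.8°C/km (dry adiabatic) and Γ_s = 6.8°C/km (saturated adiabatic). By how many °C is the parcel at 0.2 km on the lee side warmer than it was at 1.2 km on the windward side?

+15.8°C

1200–2900 m, dry: Δz = 1.7 km ⇒ ΔT = -16.66°C; T = 2.84°C
2900–4900 m, saturated: Δz = 2 km ⇒ ΔT = -13.6°C; T = -10.76°C
4900–200 m, dry descent: Δz = 4.7 km ⇒ ΔT = +46.06°C; T = 35.3°C
Net change vs windward start: 35.3 − 19.5 = +15.8°C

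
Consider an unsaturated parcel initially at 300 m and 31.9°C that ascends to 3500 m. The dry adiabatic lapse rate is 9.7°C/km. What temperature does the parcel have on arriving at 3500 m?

Dry adiabatic to 3500 m: -9.7 × 3.2 km = -31.04°C, so T = 0.86°C.

0.86°C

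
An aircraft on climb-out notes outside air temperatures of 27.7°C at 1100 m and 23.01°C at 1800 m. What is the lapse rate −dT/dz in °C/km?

6.7°C/km

Γ = −ΔT/Δz = (27.7 − 23.01) / (1800 − 1100) m
  = 4.69°C / 0.7 km = 6.7°C/km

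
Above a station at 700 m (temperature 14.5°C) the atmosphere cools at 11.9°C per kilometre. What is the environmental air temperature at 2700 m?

Environmental to 2700 m: -11.9 × 2 km = -23.8°C, so T = -9.3°C.

-9.3°C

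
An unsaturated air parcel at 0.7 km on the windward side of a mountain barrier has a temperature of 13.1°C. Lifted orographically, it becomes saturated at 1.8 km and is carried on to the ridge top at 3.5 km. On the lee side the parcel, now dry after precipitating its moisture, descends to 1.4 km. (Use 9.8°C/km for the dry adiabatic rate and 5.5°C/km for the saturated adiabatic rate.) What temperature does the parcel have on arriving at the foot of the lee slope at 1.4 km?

Dry to 1800 m: -9.8 × 1.1 km = -10.78°C, so T = 2.32°C.
Saturated to 3500 m: -5.5 × 1.7 km = -9.35°C, so T = -7.03°C.
Dry descent to 1400 m: +9.8 × 2.1 km = +20.58°C, so T = 13.55°C.

13.55°C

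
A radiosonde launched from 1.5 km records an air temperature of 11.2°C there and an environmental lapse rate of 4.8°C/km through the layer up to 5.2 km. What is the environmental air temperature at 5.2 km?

1500–5200 m, environmental: Δz = 3.7 km ⇒ ΔT = -17.76°C; T = -6.56°C

-6.56°C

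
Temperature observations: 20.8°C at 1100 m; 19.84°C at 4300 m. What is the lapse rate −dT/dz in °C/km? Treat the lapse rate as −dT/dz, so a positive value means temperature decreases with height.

Γ = −ΔT/Δz = (20.8 − 19.84) / (4300 − 1100) m
  = 0.96°C / 3.2 km = 0.3°C/km

0.3°C/km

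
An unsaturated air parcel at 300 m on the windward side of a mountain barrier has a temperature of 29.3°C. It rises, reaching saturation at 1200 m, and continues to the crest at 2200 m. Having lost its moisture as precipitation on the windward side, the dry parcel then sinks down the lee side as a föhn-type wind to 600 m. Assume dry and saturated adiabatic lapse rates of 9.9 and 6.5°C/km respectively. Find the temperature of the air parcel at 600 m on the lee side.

300–1200 m, dry: Δz = 0.9 km ⇒ ΔT = -8.91°C; T = 20.39°C
1200–2200 m, saturated: Δz = 1 km ⇒ ΔT = -6.5°C; T = 13.89°C
2200–600 m, dry descent: Δz = 1.6 km ⇒ ΔT = +15.84°C; T = 29.73°C

29.73°C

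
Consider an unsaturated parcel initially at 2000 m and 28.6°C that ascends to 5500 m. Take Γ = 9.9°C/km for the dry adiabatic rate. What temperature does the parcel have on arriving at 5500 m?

2000 → 5500 m (dry adiabatic, 9.9°C/km): ΔT = -9.9 × 3.5 = -34.65°C → T = -6.05°C

-6.05°C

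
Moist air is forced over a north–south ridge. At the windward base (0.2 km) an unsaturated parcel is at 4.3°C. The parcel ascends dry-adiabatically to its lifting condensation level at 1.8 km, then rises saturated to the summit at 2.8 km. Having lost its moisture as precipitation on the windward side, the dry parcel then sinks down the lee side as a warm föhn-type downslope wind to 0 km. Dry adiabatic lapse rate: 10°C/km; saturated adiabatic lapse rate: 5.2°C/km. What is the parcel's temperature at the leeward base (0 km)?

200 → 1800 m (dry, 10°C/km): ΔT = -10 × 1.6 = -16°C → T = -11.7°C
1800 → 2800 m (saturated, 5.2°C/km): ΔT = -5.2 × 1 = -5.2°C → T = -16.9°C
2800 → 0 m (dry descent, 10°C/km): ΔT = +10 × 2.8 = +28°C → T = 11.1°C

11.1°C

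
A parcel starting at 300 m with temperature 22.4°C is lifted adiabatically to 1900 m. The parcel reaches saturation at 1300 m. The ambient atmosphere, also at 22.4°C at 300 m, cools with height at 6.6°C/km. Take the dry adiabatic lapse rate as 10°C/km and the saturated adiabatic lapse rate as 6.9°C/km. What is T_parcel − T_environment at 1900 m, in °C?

-3.58°C (parcel cooler than environment)

Parcel:
  300 → 1300 m (dry, 10°C/km): ΔT = -10 × 1 = -10°C → T = 12.4°C
  1300 → 1900 m (saturated, 6.9°C/km): ΔT = -6.9 × 0.6 = -4.14°C → T = 8.26°C
Environment:
  300 → 1900 m (environment, 6.6°C/km): ΔT = -6.6 × 1.6 = -10.56°C → T = 11.84°C
T_parcel − T_env = 8.26 − 11.84 = -3.58°C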